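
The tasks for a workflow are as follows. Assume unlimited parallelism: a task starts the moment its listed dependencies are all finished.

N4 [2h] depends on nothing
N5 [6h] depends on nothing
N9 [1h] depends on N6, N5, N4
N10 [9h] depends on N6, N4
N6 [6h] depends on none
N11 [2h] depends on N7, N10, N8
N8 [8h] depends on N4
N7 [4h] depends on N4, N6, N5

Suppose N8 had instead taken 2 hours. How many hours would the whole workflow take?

17

As given, the longest chain is N6→N10→N11 = 6+9+2 = 17, so the finish is 17 hours.
The longest path through N8 is only 12 hours, so N8 has float 5.
The critical path is still N6→N10→N11; finish is now 17 hours.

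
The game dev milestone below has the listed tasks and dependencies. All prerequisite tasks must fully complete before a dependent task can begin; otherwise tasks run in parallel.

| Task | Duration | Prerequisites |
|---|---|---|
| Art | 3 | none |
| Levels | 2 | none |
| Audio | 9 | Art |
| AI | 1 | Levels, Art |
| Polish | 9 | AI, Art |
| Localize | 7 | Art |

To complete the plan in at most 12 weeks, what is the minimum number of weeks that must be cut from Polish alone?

Current finish: 13 weeks; target: 12.
Polish is on every critical path, so each week cut from Polish cuts the finish by one (this holds down to a finish of 12).
Need 13 − 12 = 1 week off Polish → Polish becomes 8 weeks, finish becomes 12.

1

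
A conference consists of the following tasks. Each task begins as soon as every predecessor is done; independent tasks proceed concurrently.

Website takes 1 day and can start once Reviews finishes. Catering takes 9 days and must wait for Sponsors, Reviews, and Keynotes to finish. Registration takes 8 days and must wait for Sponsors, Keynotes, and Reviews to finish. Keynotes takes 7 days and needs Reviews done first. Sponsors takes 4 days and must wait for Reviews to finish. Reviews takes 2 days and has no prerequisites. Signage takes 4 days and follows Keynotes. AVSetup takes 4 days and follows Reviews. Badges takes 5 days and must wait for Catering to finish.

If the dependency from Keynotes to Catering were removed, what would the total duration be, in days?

With the dependency in place, Reviews→Keynotes→Catering→Badges = 2+7+9+5 = 23 sets the finish at 23 days.
Without Keynotes→Catering, Catering's earliest start moves from 9 to 6.
New critical path: Reviews→Sponsors→Catering→Badges = 2+4+9+5 = 20 ⇒ 20 days.

20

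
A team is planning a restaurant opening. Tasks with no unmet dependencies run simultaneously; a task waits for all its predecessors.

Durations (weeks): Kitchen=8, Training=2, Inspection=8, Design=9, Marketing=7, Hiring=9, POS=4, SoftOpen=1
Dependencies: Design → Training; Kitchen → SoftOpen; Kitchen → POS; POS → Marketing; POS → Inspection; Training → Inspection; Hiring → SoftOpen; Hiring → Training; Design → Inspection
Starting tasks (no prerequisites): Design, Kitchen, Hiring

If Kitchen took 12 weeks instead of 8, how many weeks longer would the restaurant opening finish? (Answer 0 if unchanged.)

The binding path is Kitchen→POS→Inspection = 8+4+8 = 20; finish at 20 weeks.
Kitchen is on the critical path; changing it to 12 makes that path 24 weeks.
The critical path is still Kitchen→POS→Inspection; finish is now 24 weeks.
Change in finish: 24 − 20 = +4 weeks.

4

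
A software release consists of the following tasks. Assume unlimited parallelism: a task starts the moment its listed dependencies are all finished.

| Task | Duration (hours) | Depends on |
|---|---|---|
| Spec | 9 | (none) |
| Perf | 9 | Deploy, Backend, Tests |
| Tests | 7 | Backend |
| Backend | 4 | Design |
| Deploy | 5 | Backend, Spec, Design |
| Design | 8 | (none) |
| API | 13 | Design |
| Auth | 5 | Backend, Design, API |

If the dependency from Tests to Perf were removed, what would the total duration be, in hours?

Original critical path: Design→Backend→Tests→Perf = 8+4+7+9 = 28 ⇒ 28 hours.
Without Tests→Perf, Perf's earliest start moves from 19 to 17.
After: Design→Backend→Deploy→Perf = 8+4+5+9 = 26 → 26 hours.

26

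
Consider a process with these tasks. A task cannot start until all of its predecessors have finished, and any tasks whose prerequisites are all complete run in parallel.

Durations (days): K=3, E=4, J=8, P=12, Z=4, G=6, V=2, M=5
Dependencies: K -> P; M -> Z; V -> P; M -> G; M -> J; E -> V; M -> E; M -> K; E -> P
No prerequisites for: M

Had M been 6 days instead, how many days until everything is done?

24

The binding path is M→E→V→P = 5+4+2+12 = 23; finish at 23 days.
M lies on that path, so at 6 days the path becomes 24 days.
That remains the longest chain; total 24 days.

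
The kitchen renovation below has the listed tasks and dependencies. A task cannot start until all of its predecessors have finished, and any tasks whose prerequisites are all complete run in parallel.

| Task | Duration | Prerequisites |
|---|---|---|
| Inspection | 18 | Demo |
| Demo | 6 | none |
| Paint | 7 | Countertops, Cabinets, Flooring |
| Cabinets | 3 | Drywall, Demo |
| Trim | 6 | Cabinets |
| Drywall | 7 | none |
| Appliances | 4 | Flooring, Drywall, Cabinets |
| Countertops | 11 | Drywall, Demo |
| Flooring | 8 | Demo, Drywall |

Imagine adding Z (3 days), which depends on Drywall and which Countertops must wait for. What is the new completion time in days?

28

Originally the job takes 25 days.
With Z inserted, Countertops now waits for max(Drywall, Demo, Z).
New critical path: Drywall→Z→Countertops→Paint = 7+3+11+7 = 28 ⇒ 28 days.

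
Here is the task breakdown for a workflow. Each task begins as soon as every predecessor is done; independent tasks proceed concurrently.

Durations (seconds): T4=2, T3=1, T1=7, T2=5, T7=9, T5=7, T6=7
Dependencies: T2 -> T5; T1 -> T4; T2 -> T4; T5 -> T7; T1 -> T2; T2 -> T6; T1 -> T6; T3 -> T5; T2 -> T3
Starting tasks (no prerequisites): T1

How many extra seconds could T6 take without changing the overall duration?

The longest chain is T1→T2→T3→T5→T7 = 7+5+1+7+9 = 29; overall finish 29 seconds.
The longest chain containing T6 totals 19 seconds.
Slack of T6 = 22 − 12 = 10 seconds.

10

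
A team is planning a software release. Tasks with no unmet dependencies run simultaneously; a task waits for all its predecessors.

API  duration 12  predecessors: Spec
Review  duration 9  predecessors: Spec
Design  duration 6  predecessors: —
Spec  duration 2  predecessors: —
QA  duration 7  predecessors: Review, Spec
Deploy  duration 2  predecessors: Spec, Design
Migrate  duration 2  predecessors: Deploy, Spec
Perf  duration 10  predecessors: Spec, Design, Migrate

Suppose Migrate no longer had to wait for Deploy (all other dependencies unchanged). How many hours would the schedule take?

18

Original critical path: Design→Deploy→Migrate→Perf = 6+2+2+10 = 20 ⇒ 20 hours.
Without Deploy→Migrate, Migrate's earliest start moves from 8 to 2.
New critical path: Spec→Review→QA = 2+9+7 = 18 ⇒ 18 hours.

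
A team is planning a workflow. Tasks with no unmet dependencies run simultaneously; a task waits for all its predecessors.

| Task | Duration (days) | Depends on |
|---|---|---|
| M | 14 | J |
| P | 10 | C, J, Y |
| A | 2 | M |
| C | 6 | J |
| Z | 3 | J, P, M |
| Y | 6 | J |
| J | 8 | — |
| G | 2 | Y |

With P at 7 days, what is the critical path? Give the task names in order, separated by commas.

J, M, Z

As given, the longest chain is J→C→P→Z = 8+6+10+3 = 27, so the finish is 27 days.
Since P is critical, the -3 change carries straight to that chain (now 24 days).
Now J→M→Z = 8+14+3 = 25 is longest, so the finish becomes 25 days.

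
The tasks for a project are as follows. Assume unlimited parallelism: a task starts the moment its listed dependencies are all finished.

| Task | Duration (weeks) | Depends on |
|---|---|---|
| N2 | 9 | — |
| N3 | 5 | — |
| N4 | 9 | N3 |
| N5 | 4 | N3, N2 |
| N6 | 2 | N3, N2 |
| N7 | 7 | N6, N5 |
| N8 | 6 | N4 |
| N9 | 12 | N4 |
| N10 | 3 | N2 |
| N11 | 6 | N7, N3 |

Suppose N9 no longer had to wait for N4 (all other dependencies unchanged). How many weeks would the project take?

With the dependency in place, N2→N5→N7→N11 = 9+4+7+6 = 26 sets the finish at 26 weeks.
Without N4→N9, N9's earliest start moves from 14 to 0.
After: N2→N5→N7→N11 = 9+4+7+6 = 26 → 26 weeks.

26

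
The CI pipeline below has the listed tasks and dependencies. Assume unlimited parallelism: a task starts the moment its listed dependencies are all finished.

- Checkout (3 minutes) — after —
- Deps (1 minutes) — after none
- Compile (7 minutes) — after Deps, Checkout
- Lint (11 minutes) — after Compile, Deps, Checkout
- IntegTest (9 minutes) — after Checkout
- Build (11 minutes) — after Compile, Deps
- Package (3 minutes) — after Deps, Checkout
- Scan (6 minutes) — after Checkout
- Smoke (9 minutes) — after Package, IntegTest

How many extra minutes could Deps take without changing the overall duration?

2

The longest chain is Checkout→Compile→Lint = 3+7+11 = 21; overall finish 21 minutes.
The longest chain containing Deps totals 19 minutes.
Slack of Deps = 2 − 0 = 2 minutes.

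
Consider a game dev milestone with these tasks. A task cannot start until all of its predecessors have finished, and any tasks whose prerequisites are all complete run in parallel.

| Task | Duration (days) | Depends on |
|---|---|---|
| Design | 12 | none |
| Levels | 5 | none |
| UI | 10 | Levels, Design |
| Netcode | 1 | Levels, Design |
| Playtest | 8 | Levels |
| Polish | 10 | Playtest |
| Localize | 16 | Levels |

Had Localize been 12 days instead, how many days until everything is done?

23

Baseline: Levels→Playtest→Polish = 5+8+10 = 23 → 23 days.
Localize is off the critical path — its longest chain is 21 days, giving 2 of slack.
That remains the longest chain; total 23 days.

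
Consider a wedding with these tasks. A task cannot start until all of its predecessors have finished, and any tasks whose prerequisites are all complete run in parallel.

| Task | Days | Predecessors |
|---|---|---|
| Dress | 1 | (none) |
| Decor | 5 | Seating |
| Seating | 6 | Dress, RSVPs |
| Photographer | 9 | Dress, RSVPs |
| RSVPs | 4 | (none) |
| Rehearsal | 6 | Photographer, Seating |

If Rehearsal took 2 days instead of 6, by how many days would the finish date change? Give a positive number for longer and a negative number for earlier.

-4

Actual critical path: RSVPs→Photographer→Rehearsal = 4+9+6 = 19 ⇒ 19 days.
Rehearsal is on the critical path; changing it to 2 makes that path 15 days.
The binding chain switches to RSVPs→Seating→Decor = 4+6+5 = 15; finish 15 days.
Change in finish: 15 − 19 = -4 days.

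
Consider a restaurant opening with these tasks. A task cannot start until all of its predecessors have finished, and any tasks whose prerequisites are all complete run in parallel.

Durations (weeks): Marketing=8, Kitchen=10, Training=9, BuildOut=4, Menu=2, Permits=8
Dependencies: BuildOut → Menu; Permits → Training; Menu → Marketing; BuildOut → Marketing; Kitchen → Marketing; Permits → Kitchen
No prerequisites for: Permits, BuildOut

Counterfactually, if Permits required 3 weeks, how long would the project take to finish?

21

As given, the longest chain is Permits→Kitchen→Marketing = 8+10+8 = 26, so the finish is 26 weeks.
Permits lies on that path, so at 3 weeks the path becomes 21 weeks.
The critical path is still Permits→Kitchen→Marketing; finish is now 21 weeks.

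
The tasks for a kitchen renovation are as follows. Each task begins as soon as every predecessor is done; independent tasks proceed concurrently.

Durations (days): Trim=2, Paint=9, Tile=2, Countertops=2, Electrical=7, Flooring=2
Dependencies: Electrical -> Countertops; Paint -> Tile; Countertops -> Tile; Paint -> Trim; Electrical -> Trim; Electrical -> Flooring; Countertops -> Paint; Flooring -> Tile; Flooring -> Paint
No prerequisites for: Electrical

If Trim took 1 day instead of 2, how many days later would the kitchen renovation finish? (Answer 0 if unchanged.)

As given, the longest chain is Electrical→Flooring→Paint→Trim = 7+2+9+2 = 20, so the finish is 20 days.
Trim lies on that path, so at 1 day the path becomes 19 days.
New critical path: Electrical→Flooring→Paint→Tile = 7+2+9+2 = 20 ⇒ 20 days.
Change in finish: 20 − 20 = +0 days.

0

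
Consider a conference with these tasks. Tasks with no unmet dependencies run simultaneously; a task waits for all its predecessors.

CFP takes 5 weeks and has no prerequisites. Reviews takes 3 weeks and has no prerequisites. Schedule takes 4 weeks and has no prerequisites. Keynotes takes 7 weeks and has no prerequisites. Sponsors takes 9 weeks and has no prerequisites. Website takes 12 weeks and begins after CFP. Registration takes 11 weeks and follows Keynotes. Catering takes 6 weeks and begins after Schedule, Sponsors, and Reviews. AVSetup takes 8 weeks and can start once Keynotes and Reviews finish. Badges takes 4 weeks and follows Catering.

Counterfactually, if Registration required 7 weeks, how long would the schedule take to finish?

Actual critical path: Sponsors→Catering→Badges = 9+6+4 = 19 ⇒ 19 weeks.
The longest path through Registration is only 18 weeks, so Registration has float 1.
No other chain overtakes it, so the finish is 19 weeks.

19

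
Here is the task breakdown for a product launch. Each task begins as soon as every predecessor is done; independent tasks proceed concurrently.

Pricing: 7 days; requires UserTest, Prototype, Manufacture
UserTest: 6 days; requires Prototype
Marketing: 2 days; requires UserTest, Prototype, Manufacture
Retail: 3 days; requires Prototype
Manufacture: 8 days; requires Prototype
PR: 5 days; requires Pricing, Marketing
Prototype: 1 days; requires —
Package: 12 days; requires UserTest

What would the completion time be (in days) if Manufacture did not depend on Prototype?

With the dependency in place, Prototype→Manufacture→Pricing→PR = 1+8+7+5 = 21 sets the finish at 21 days.
Without Prototype→Manufacture, Manufacture's earliest start moves from 1 to 0.
After: Manufacture→Pricing→PR = 8+7+5 = 20 → 20 days.

20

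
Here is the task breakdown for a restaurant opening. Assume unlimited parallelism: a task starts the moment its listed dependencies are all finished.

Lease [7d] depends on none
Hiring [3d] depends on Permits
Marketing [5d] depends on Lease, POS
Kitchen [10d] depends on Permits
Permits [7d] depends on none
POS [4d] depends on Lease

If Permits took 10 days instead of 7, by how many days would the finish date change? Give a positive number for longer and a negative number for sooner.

Baseline: Permits→Kitchen = 7+10 = 17 → 17 days.
Permits lies on that path, so at 10 days the path becomes 20 days.
That remains the longest chain; total 20 days.
Change in finish: 20 − 17 = +3 days.

3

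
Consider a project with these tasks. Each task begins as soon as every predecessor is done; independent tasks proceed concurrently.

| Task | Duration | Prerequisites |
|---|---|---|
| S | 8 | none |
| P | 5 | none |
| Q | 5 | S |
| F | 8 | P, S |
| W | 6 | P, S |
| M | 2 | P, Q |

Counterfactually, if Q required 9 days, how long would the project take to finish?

Actual critical path: S→F = 8+8 = 16 ⇒ 16 days.
Q is off the critical path — its longest chain is 15 days, giving 1 of slack.
Now S→Q→M = 8+9+2 = 19 is longest, so the finish becomes 19 days.

19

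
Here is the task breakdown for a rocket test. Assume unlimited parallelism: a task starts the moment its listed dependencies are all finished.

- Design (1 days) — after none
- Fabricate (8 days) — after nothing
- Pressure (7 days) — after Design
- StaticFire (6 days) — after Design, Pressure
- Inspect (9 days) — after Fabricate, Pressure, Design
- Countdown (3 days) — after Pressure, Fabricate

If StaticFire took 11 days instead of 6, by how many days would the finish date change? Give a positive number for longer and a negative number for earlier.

The binding path is Design→Pressure→Inspect = 1+7+9 = 17; finish at 17 days.
StaticFire is off the critical path — its longest chain is 14 days, giving 3 of slack.
The binding chain switches to Design→Pressure→StaticFire = 1+7+11 = 19; finish 19 days.
Change in finish: 19 − 17 = +2 days.

2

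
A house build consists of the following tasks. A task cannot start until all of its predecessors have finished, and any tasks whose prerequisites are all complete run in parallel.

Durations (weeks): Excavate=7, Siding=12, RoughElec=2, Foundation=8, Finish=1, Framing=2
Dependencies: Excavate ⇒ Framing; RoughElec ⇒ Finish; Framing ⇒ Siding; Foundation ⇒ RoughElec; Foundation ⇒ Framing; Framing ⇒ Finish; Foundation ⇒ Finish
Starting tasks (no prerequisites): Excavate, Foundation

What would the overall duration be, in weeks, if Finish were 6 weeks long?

The binding path is Foundation→Framing→Siding = 8+2+12 = 22; finish at 22 weeks.
Finish has 11 weeks of float (longest path through it is 11).
The critical path is still Foundation→Framing→Siding; finish is now 22 weeks.

22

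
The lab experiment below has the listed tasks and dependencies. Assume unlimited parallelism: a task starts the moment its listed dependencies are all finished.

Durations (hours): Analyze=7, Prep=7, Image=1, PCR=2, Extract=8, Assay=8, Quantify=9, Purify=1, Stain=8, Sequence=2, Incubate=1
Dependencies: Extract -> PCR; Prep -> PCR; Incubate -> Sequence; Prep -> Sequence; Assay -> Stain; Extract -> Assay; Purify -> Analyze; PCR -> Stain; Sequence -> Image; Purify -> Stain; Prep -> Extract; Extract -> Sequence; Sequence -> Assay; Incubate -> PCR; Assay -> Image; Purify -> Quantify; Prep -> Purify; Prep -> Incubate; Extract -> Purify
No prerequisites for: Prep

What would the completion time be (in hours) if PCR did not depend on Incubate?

With the dependency in place, Prep→Extract→Sequence→Assay→Stain = 7+8+2+8+8 = 33 sets the finish at 33 hours.
Dropping Incubate→PCR doesn't change PCR's earliest start (15); another predecessor still binds.
The longest chain is now Prep→Extract→Sequence→Assay→Stain = 7+8+2+8+8 = 33, so the job takes 33 hours.

33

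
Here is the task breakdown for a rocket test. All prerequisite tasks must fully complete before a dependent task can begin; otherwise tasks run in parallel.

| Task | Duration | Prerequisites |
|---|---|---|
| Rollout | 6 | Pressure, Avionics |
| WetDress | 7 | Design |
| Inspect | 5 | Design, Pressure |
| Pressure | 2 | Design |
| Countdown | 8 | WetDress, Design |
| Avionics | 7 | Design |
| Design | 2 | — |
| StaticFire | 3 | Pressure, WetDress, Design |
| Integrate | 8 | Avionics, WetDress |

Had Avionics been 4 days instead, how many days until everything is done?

Critical path before the change: Design→Avionics→Integrate = 2+7+8 = 17 giving 17 days.
Avionics is on the critical path; changing it to 4 makes that path 14 days.
Now Design→WetDress→Integrate = 2+7+8 = 17 is longest, so the finish becomes 17 days.

17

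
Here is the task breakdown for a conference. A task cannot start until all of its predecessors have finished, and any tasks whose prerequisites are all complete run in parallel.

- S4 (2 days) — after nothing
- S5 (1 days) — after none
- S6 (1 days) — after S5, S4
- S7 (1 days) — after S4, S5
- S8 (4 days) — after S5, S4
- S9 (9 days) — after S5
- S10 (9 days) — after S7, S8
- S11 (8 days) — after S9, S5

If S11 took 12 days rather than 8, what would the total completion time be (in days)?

Baseline: S5→S9→S11 = 1+9+8 = 18 → 18 days.
Since S11 is critical, the +4 change carries straight to that chain (now 22 days).
The critical path is still S5→S9→S11; finish is now 22 days.

22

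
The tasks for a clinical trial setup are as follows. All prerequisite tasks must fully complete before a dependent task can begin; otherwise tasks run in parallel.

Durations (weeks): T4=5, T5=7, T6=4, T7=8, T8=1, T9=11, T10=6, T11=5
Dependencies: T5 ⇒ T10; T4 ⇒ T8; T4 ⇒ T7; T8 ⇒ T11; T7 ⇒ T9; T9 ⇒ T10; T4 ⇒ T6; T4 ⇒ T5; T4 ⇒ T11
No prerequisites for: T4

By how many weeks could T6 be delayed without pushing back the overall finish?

21

The longest chain is T4→T7→T9→T10 = 5+8+11+6 = 30; overall finish 30 weeks.
T6 finishes as early as 9 and must finish by 30.
Slack of T6 = 26 − 5 = 21 weeks.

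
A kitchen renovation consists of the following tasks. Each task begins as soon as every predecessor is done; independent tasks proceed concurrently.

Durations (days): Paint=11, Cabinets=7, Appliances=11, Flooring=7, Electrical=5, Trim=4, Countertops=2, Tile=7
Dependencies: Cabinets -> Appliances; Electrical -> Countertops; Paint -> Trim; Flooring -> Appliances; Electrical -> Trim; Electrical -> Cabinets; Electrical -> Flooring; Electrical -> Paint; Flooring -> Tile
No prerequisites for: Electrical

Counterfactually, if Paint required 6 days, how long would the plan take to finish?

23

Actual critical path: Electrical→Flooring→Appliances = 5+7+11 = 23 ⇒ 23 days.
Paint has 3 days of float (longest path through it is 20).
The critical path is still Electrical→Flooring→Appliances; finish is now 23 days.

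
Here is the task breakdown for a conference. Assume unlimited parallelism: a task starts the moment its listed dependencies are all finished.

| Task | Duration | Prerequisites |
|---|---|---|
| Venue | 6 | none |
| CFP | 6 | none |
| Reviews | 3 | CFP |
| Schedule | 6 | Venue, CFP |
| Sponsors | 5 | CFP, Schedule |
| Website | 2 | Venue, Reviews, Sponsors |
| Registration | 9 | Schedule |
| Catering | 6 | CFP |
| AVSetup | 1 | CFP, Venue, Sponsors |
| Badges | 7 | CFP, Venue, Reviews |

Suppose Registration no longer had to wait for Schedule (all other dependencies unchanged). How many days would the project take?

Original critical path: Venue→Schedule→Registration = 6+6+9 = 21 ⇒ 21 days.
Without Schedule→Registration, Registration's earliest start moves from 12 to 0.
After: Venue→Schedule→Sponsors→Website = 6+6+5+2 = 19 → 19 days.

19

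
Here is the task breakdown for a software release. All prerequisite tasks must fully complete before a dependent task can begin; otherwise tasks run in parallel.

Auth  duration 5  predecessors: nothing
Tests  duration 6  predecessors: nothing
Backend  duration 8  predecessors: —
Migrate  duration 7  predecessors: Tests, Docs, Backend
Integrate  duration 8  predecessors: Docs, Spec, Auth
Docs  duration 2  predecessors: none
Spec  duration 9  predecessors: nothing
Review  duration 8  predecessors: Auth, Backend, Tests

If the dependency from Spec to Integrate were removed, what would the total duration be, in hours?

Original critical path: Spec→Integrate = 9+8 = 17 ⇒ 17 hours.
Without Spec→Integrate, Integrate's earliest start moves from 9 to 5.
After: Backend→Review = 8+8 = 16 → 16 hours.

16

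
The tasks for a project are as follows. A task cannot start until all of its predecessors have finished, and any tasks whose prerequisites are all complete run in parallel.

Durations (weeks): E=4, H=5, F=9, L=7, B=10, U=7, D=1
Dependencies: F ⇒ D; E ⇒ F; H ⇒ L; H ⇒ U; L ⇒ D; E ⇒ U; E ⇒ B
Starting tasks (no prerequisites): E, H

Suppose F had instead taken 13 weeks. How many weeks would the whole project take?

18

Actual critical path: E→F→D = 4+9+1 = 14 ⇒ 14 weeks.
F lies on that path, so at 13 weeks the path becomes 18 weeks.
The critical path is still E→F→D; finish is now 18 weeks.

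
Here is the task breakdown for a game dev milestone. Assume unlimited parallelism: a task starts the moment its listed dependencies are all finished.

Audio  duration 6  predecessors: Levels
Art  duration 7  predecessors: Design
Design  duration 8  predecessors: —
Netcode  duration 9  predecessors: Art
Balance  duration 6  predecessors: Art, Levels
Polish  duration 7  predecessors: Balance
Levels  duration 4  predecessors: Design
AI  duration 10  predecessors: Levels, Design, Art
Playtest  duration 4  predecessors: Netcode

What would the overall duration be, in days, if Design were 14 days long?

34

Baseline: Design→Art→Netcode→Playtest = 8+7+9+4 = 28 → 28 days.
Design lies on that path, so at 14 days the path becomes 34 days.
That remains the longest chain; total 34 days.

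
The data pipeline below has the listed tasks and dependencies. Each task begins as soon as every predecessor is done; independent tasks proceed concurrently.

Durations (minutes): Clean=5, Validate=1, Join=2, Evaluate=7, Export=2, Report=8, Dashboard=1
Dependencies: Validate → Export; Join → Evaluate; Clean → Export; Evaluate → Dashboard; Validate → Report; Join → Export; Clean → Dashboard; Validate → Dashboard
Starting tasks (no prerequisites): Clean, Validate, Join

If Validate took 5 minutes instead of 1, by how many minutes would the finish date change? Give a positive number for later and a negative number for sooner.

Critical path before the change: Join→Evaluate→Dashboard = 2+7+1 = 10 giving 10 minutes.
Validate has 1 minute of float (longest path through it is 9).
New critical path: Validate→Report = 5+8 = 13 ⇒ 13 minutes.
Change in finish: 13 − 10 = +3 minutes.

3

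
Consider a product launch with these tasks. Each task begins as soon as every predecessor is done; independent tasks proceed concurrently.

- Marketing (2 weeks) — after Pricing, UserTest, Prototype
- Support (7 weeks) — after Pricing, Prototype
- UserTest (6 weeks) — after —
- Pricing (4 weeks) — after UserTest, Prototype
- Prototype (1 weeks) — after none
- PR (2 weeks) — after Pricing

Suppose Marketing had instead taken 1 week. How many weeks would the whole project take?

Actual critical path: UserTest→Pricing→Support = 6+4+7 = 17 ⇒ 17 weeks.
Marketing is off the critical path — its longest chain is 12 weeks, giving 5 of slack.
That remains the longest chain; total 17 weeks.

17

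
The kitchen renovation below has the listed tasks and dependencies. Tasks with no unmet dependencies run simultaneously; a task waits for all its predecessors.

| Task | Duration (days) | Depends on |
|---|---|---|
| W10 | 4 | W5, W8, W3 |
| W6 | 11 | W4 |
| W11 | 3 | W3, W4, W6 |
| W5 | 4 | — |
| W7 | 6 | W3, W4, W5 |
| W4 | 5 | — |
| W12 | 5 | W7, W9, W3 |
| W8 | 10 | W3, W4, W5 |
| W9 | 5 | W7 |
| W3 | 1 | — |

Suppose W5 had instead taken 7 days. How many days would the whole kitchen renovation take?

Baseline: W4→W7→W9→W12 = 5+6+5+5 = 21 → 21 days.
W5 is off the critical path — its longest chain is 20 days, giving 1 of slack.
Now W5→W7→W9→W12 = 7+6+5+5 = 23 is longest, so the finish becomes 23 days.

23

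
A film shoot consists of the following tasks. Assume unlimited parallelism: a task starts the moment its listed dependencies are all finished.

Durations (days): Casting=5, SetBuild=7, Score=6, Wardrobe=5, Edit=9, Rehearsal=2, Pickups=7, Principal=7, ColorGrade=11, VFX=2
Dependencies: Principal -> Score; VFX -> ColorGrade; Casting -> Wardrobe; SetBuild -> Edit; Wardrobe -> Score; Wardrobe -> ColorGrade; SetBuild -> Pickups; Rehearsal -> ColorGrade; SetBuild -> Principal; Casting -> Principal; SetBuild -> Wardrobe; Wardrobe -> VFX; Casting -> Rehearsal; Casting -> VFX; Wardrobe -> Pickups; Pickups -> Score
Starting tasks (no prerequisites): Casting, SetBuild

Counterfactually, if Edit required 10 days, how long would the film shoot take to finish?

Actual critical path: SetBuild→Wardrobe→Pickups→Score = 7+5+7+6 = 25 ⇒ 25 days.
Edit is off the critical path — its longest chain is 16 days, giving 9 of slack.
That remains the longest chain; total 25 days.

25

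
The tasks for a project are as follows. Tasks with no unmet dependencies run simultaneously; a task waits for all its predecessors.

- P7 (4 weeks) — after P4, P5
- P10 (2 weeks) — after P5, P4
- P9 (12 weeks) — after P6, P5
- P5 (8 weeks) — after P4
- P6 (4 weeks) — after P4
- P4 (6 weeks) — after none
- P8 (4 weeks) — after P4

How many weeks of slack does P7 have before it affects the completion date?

Critical path: P4→P5→P9 = 6+8+12 = 26, so the finish is 26 weeks.
P7 finishes as early as 18 and must finish by 26.
Float = 26 − 18 = 8.

8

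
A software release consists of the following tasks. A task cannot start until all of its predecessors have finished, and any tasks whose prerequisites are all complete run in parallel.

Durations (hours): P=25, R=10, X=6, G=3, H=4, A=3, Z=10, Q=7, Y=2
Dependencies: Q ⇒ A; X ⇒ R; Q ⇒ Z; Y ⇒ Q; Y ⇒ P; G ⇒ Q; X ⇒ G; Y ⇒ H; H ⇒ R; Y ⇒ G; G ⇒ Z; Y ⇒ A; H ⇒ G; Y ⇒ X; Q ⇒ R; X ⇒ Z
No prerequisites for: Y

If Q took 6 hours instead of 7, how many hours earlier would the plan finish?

1

The binding path is Y→X→G→Q→R = 2+6+3+7+10 = 28; finish at 28 hours.
Q is on the critical path; changing it to 6 makes that path 27 hours.
No other chain overtakes it, so the finish is 27 hours.
Change in finish: 27 − 28 = -1 hours.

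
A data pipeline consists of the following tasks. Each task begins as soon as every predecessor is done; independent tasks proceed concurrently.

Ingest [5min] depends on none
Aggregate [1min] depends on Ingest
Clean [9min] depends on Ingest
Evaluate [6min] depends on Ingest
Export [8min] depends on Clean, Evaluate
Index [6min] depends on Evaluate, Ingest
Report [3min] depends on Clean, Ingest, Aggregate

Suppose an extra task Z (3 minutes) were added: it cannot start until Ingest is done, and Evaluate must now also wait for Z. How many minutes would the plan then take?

22

Originally the plan takes 22 minutes.
With Z inserted, Evaluate now waits for max(Ingest, Z).
New critical path: Ingest→Z→Evaluate→Export = 5+3+6+8 = 22 ⇒ 22 minutes.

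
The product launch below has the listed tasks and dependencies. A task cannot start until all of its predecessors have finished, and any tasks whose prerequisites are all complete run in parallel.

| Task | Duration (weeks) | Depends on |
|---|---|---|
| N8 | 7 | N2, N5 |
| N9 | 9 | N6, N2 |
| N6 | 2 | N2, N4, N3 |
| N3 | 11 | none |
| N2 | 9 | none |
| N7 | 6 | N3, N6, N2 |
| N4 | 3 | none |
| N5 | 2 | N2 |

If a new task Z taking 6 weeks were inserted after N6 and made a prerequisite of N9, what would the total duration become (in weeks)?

Originally the plan takes 22 weeks.
With Z inserted, N9 now waits for max(N6, N2, Z).
New critical path: N3→N6→Z→N9 = 11+2+6+9 = 28 ⇒ 28 weeks.

28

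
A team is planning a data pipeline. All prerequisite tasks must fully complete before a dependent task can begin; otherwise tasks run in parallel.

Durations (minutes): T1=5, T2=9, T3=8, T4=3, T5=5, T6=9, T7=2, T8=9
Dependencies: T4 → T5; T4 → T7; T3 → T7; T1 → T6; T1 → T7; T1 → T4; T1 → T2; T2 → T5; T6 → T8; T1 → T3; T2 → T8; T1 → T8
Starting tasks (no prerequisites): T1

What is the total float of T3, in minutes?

8

Critical path: T1→T2→T8 = 5+9+9 = 23, so the finish is 23 minutes.
Longest path through T3: 15 minutes (earliest finish 13, latest finish 21).
Slack of T3 = 13 − 5 = 8 minutes.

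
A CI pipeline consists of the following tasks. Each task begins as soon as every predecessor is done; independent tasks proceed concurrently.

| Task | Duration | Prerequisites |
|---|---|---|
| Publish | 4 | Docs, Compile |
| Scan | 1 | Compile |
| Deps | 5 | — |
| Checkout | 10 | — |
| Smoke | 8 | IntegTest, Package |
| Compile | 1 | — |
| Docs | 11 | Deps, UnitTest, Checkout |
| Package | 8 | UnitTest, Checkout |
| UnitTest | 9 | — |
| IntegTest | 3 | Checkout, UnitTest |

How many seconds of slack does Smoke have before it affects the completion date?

Critical path: Checkout→Package→Smoke = 10+8+8 = 26, so the finish is 26 seconds.
The longest chain containing Smoke totals 26 seconds.
Slack of Smoke = 18 − 18 = 0 seconds.

0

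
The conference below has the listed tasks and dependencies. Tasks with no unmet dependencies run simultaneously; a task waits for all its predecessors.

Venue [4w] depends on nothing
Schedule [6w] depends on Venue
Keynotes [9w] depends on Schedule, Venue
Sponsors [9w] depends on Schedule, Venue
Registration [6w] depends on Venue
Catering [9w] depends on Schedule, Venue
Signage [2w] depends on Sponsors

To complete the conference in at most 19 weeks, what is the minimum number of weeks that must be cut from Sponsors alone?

2

Current finish: 21 weeks; target: 19.
Sponsors is on every critical path, so each week cut from Sponsors cuts the finish by one (this holds down to a finish of 19).
Need 21 − 19 = 2 weeks off Sponsors → Sponsors becomes 7 weeks, finish becomes 19.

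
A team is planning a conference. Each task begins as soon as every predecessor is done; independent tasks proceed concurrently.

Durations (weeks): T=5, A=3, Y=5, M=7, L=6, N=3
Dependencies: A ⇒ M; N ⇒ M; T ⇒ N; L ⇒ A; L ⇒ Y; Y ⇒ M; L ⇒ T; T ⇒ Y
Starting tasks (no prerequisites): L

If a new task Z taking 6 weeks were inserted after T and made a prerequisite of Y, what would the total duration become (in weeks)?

Originally the job takes 23 weeks.
With Z inserted, Y now waits for max(T, L, Z).
New critical path: L→T→Z→Y→M = 6+5+6+5+7 = 29 ⇒ 29 weeks.

29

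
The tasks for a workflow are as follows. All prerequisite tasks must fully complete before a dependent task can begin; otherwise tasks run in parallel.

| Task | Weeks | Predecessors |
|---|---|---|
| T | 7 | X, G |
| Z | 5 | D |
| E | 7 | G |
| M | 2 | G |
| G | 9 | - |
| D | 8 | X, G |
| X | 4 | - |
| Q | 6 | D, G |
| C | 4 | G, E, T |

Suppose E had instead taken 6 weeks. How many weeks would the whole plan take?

23

The binding path is G→D→Q = 9+8+6 = 23; finish at 23 weeks.
The longest path through E is only 20 weeks, so E has float 3.
The critical path is still G→D→Q; finish is now 23 weeks.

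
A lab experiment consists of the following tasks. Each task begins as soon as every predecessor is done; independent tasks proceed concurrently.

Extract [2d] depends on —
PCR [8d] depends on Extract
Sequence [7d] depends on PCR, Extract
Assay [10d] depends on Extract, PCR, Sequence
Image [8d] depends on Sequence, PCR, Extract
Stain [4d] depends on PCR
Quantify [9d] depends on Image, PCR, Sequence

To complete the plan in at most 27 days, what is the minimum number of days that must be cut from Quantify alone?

7

Current finish: 34 days; target: 27.
Quantify is on every critical path, so each day cut from Quantify cuts the finish by one (this holds down to a finish of 27).
Need 34 − 27 = 7 days off Quantify → Quantify becomes 2 days, finish becomes 27.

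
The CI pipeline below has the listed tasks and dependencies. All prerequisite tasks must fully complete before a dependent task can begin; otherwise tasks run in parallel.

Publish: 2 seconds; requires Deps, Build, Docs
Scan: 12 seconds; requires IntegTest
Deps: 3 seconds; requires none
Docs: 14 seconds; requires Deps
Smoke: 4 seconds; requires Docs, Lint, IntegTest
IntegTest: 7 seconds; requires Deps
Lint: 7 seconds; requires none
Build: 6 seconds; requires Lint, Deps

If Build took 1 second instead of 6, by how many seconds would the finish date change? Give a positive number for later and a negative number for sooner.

Baseline: Deps→IntegTest→Scan = 3+7+12 = 22 → 22 seconds.
Build is off the critical path — its longest chain is 15 seconds, giving 7 of slack.
No other chain overtakes it, so the finish is 22 seconds.
Change in finish: 22 − 22 = +0 seconds.

0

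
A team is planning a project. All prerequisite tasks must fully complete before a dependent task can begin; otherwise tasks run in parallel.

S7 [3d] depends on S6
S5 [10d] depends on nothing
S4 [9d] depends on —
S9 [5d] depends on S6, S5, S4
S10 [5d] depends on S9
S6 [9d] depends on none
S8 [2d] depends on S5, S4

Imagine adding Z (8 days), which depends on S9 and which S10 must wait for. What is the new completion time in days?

Originally the schedule takes 20 days.
With Z inserted, S10 now waits for max(S9, Z).
New critical path: S5→S9→Z→S10 = 10+5+8+5 = 28 ⇒ 28 days.

28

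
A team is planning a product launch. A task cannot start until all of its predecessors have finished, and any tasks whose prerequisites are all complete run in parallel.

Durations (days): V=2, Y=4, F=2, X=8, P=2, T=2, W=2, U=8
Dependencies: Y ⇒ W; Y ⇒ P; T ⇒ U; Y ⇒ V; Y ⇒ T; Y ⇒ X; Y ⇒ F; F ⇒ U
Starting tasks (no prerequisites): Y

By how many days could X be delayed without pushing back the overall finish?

2

Y→F→U = 4+2+8 = 14 sets the makespan at 14 days.
X finishes as early as 12 and must finish by 14.
Float = 14 − 12 = 2.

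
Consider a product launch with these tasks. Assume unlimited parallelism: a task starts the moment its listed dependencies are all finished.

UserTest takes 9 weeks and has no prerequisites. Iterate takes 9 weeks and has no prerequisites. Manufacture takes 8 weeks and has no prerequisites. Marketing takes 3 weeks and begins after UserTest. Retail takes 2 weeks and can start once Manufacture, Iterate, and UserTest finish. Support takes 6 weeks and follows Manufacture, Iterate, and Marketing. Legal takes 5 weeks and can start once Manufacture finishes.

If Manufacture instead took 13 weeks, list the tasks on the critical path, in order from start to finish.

Baseline: UserTest→Marketing→Support = 9+3+6 = 18 → 18 weeks.
Manufacture is off the critical path — its longest chain is 14 weeks, giving 4 of slack.
The binding chain switches to Manufacture→Support = 13+6 = 19; finish 19 weeks.

Manufacture, Support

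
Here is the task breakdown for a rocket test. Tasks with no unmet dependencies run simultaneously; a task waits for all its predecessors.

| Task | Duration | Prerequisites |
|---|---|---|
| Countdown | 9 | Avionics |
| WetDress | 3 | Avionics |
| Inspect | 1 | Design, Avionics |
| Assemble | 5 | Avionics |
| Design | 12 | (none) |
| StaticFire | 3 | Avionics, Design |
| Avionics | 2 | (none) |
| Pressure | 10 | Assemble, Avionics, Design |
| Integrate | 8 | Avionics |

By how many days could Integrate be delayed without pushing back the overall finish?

Critical path: Design→Pressure = 12+10 = 22, so the finish is 22 days.
Longest path through Integrate: 10 days (earliest finish 10, latest finish 22).
Float = 22 − 10 = 12.

12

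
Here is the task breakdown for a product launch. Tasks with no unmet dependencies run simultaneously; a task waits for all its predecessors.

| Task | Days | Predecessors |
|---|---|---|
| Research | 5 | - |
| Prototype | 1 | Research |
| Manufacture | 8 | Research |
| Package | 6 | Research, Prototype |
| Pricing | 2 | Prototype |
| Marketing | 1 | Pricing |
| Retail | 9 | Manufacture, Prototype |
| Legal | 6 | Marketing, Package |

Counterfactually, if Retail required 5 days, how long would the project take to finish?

As given, the longest chain is Research→Manufacture→Retail = 5+8+9 = 22, so the finish is 22 days.
Retail is on the critical path; changing it to 5 makes that path 18 days.
Now Research→Prototype→Package→Legal = 5+1+6+6 = 18 is longest, so the finish becomes 18 days.

18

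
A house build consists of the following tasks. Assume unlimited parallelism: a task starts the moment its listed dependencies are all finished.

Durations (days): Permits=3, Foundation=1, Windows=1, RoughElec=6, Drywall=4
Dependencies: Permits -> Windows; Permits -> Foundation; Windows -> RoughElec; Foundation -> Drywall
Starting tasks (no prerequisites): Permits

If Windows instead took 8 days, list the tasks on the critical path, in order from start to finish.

Permits, Windows, RoughElec

As given, the longest chain is Permits→Windows→RoughElec = 3+1+6 = 10, so the finish is 10 days.
Windows is on the critical path; changing it to 8 makes that path 17 days.
That remains the longest chain; total 17 days.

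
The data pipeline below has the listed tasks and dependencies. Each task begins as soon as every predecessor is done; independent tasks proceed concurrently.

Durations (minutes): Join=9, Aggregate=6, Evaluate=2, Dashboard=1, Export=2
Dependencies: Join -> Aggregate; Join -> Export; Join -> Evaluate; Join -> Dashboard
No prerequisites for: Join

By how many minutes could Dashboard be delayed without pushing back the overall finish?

5

Critical path: Join→Aggregate = 9+6 = 15, so the finish is 15 minutes.
The longest chain containing Dashboard totals 10 minutes.
So Dashboard can slip 15 − 10 = 5 minutes.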